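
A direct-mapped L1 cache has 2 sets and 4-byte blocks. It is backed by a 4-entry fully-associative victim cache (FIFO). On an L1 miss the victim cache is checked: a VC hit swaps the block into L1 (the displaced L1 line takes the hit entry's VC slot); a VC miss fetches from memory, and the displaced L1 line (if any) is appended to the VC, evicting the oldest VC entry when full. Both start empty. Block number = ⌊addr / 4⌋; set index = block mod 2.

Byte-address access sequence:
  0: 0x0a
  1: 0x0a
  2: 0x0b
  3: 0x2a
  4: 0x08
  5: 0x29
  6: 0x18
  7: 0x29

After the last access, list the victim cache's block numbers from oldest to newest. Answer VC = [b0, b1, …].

VC = [2, 6]

#0 0xa→b2/s0 MISS; vc=[]
#1 0xa→b2/s0 L1-HIT; vc=[]
#2 0xb→b2/s0 L1-HIT; vc=[]
#3 0x2a→b10/s0 MISS; vc=[2]
#4 0x8→b2/s0 VC-HIT; vc=[10]
#5 0x29→b10/s0 VC-HIT; vc=[2]
#6 0x18→b6/s0 MISS; vc=[2,10]
#7 0x29→b10/s0 VC-HIT; vc=[2,6]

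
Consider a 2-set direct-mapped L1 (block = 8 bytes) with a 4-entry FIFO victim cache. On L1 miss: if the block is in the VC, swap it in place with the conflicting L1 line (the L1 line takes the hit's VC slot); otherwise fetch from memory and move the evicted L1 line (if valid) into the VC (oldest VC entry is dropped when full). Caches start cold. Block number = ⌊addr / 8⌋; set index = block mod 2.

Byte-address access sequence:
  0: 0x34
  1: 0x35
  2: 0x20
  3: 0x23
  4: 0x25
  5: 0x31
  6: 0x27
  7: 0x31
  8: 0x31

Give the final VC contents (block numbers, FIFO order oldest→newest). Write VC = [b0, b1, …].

VC = [4]

0: 0x34 (blk 6, set 0) → MISS  vc=[]
1: 0x35 (blk 6, set 0) → L1-HIT  vc=[]
2: 0x20 (blk 4, set 0) → MISS  vc=[6]
3: 0x23 (blk 4, set 0) → L1-HIT  vc=[6]
4: 0x25 (blk 4, set 0) → L1-HIT  vc=[6]
5: 0x31 (blk 6, set 0) → VC-HIT  vc=[4]
6: 0x27 (blk 4, set 0) → VC-HIT  vc=[6]
7: 0x31 (blk 6, set 0) → VC-HIT  vc=[4]
8: 0x31 (blk 6, set 0) → L1-HIT  vc=[4]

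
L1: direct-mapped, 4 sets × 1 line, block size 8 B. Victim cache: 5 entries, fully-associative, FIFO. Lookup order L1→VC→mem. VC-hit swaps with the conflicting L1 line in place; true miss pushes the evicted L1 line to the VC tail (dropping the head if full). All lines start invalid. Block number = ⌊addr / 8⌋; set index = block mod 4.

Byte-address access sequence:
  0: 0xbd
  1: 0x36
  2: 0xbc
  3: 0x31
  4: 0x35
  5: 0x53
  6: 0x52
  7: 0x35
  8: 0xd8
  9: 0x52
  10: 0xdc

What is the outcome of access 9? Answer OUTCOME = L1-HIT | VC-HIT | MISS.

  [0] addr=0xbd blk=23 s=3: MISS | VC []
  [1] addr=0x36 blk=6 s=2: MISS | VC []
  [2] addr=0xbc blk=23 s=3: L1-HIT | VC []
  [3] addr=0x31 blk=6 s=2: L1-HIT | VC []
  [4] addr=0x35 blk=6 s=2: L1-HIT | VC []
  [5] addr=0x53 blk=10 s=2: MISS | VC [6]
  [6] addr=0x52 blk=10 s=2: L1-HIT | VC [6]
  [7] addr=0x35 blk=6 s=2: VC-HIT | VC [10]
  [8] addr=0xd8 blk=27 s=3: MISS | VC [10, 23]
  [9] addr=0x52 blk=10 s=2: VC-HIT | VC [6, 23]
  [10] addr=0xdc blk=27 s=3: L1-HIT | VC [6, 23]

OUTCOME = VC-HIT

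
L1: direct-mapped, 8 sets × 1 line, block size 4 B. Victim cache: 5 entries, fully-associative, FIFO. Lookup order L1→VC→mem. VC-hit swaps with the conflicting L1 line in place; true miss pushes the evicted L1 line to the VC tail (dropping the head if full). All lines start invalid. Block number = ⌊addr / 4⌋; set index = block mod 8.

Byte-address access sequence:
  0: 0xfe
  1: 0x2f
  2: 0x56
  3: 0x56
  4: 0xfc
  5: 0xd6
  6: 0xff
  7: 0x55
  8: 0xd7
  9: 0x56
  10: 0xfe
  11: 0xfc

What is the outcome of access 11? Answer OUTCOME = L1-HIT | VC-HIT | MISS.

OUTCOME = L1-HIT

  [0] addr=0xfe blk=63 s=7: MISS | VC []
  [1] addr=0x2f blk=11 s=3: MISS | VC []
  [2] addr=0x56 blk=21 s=5: MISS | VC []
  [3] addr=0x56 blk=21 s=5: L1-HIT | VC []
  [4] addr=0xfc blk=63 s=7: L1-HIT | VC []
  [5] addr=0xd6 blk=53 s=5: MISS | VC [21]
  [6] addr=0xff blk=63 s=7: L1-HIT | VC [21]
  [7] addr=0x55 blk=21 s=5: VC-HIT | VC [53]
  [8] addr=0xd7 blk=53 s=5: VC-HIT | VC [21]
  [9] addr=0x56 blk=21 s=5: VC-HIT | VC [53]
  [10] addr=0xfe blk=63 s=7: L1-HIT | VC [53]
  [11] addr=0xfc blk=63 s=7: L1-HIT | VC [53]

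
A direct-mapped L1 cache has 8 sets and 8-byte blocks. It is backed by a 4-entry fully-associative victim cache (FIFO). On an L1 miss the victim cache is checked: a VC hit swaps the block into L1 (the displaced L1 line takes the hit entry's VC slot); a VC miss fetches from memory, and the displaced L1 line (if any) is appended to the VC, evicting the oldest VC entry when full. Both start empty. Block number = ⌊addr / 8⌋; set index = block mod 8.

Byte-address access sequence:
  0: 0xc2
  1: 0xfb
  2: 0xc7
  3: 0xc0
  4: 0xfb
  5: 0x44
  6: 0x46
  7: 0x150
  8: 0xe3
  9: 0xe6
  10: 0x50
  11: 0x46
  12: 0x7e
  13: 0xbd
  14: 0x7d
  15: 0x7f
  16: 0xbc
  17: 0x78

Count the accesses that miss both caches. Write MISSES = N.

MISSES = 8

  [0] addr=0xc2 blk=24 s=0: MISS | VC []
  [1] addr=0xfb blk=31 s=7: MISS | VC []
  [2] addr=0xc7 blk=24 s=0: L1-HIT | VC []
  [3] addr=0xc0 blk=24 s=0: L1-HIT | VC []
  [4] addr=0xfb blk=31 s=7: L1-HIT | VC []
  [5] addr=0x44 blk=8 s=0: MISS | VC [24]
  [6] addr=0x46 blk=8 s=0: L1-HIT | VC [24]
  [7] addr=0x150 blk=42 s=2: MISS | VC [24]
  [8] addr=0xe3 blk=28 s=4: MISS | VC [24]
  [9] addr=0xe6 blk=28 s=4: L1-HIT | VC [24]
  [10] addr=0x50 blk=10 s=2: MISS | VC [24, 42]
  [11] addr=0x46 blk=8 s=0: L1-HIT | VC [24, 42]
  [12] addr=0x7e blk=15 s=7: MISS | VC [24, 42, 31]
  [13] addr=0xbd blk=23 s=7: MISS | VC [24, 42, 31, 15]
  [14] addr=0x7d blk=15 s=7: VC-HIT | VC [24, 42, 31, 23]
  [15] addr=0x7f blk=15 s=7: L1-HIT | VC [24, 42, 31, 23]
  [16] addr=0xbc blk=23 s=7: VC-HIT | VC [24, 42, 31, 15]
  [17] addr=0x78 blk=15 s=7: VC-HIT | VC [24, 42, 31, 23]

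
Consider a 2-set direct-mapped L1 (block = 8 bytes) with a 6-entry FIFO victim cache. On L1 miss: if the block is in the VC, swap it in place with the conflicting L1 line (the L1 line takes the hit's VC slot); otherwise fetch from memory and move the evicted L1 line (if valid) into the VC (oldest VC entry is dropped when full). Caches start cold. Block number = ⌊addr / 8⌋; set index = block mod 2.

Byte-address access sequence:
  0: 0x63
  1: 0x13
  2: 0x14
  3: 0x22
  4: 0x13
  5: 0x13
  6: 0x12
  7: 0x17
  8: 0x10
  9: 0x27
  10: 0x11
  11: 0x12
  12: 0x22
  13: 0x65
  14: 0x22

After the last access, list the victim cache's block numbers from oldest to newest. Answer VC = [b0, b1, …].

VC = [12, 2]

#0 0x63→b12/s0 MISS; vc=[]
#1 0x13→b2/s0 MISS; vc=[12]
#2 0x14→b2/s0 L1-HIT; vc=[12]
#3 0x22→b4/s0 MISS; vc=[12,2]
#4 0x13→b2/s0 VC-HIT; vc=[12,4]
#5 0x13→b2/s0 L1-HIT; vc=[12,4]
#6 0x12→b2/s0 L1-HIT; vc=[12,4]
#7 0x17→b2/s0 L1-HIT; vc=[12,4]
#8 0x10→b2/s0 L1-HIT; vc=[12,4]
#9 0x27→b4/s0 VC-HIT; vc=[12,2]
#10 0x11→b2/s0 VC-HIT; vc=[12,4]
#11 0x12→b2/s0 L1-HIT; vc=[12,4]
#12 0x22→b4/s0 VC-HIT; vc=[12,2]
#13 0x65→b12/s0 VC-HIT; vc=[4,2]
#14 0x22→b4/s0 VC-HIT; vc=[12,2]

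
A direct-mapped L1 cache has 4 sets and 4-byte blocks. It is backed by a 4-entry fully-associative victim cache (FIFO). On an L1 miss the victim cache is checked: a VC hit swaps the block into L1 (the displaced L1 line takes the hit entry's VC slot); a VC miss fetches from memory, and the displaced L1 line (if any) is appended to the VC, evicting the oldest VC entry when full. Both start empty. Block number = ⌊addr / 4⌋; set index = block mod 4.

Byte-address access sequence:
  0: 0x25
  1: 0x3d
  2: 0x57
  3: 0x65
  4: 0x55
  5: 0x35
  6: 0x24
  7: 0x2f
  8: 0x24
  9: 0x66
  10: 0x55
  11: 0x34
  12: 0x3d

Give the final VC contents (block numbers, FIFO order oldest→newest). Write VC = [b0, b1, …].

VC = [21, 9, 25, 11]

#0 0x25→b9/s1 MISS; vc=[]
#1 0x3d→b15/s3 MISS; vc=[]
#2 0x57→b21/s1 MISS; vc=[9]
#3 0x65→b25/s1 MISS; vc=[9,21]
#4 0x55→b21/s1 VC-HIT; vc=[9,25]
#5 0x35→b13/s1 MISS; vc=[9,25,21]
#6 0x24→b9/s1 VC-HIT; vc=[13,25,21]
#7 0x2f→b11/s3 MISS; vc=[13,25,21,15]
#8 0x24→b9/s1 L1-HIT; vc=[13,25,21,15]
#9 0x66→b25/s1 VC-HIT; vc=[13,9,21,15]
#10 0x55→b21/s1 VC-HIT; vc=[13,9,25,15]
#11 0x34→b13/s1 VC-HIT; vc=[21,9,25,15]
#12 0x3d→b15/s3 VC-HIT; vc=[21,9,25,11]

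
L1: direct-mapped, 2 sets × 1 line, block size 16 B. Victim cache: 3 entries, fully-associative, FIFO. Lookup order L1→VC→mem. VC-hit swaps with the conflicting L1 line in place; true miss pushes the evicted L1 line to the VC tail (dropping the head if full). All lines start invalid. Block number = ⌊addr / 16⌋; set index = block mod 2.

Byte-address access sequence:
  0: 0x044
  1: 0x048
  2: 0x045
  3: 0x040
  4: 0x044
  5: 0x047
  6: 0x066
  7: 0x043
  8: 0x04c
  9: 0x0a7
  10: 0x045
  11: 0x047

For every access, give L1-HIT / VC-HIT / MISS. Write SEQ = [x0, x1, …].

SEQ = [MISS, L1-HIT, L1-HIT, L1-HIT, L1-HIT, L1-HIT, MISS, VC-HIT, L1-HIT, MISS, VC-HIT, L1-HIT]

0: 0x44 (blk 4, set 0) → MISS  vc=[]
1: 0x48 (blk 4, set 0) → L1-HIT  vc=[]
2: 0x45 (blk 4, set 0) → L1-HIT  vc=[]
3: 0x40 (blk 4, set 0) → L1-HIT  vc=[]
4: 0x44 (blk 4, set 0) → L1-HIT  vc=[]
5: 0x47 (blk 4, set 0) → L1-HIT  vc=[]
6: 0x66 (blk 6, set 0) → MISS  vc=[4]
7: 0x43 (blk 4, set 0) → VC-HIT  vc=[6]
8: 0x4c (blk 4, set 0) → L1-HIT  vc=[6]
9: 0xa7 (blk 10, set 0) → MISS  vc=[6, 4]
10: 0x45 (blk 4, set 0) → VC-HIT  vc=[6, 10]
11: 0x47 (blk 4, set 0) → L1-HIT  vc=[6, 10]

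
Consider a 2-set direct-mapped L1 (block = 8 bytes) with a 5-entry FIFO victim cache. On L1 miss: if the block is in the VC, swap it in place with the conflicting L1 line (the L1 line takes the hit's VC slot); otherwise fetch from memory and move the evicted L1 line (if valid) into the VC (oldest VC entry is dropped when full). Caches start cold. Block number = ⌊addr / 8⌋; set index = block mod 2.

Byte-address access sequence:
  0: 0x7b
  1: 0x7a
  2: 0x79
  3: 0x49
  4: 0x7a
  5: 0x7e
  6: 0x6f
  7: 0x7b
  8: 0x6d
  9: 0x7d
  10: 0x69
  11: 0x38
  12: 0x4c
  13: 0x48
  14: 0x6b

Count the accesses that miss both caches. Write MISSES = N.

MISSES = 4

  [0] addr=0x7b blk=15 s=1: MISS | VC []
  [1] addr=0x7a blk=15 s=1: L1-HIT | VC []
  [2] addr=0x79 blk=15 s=1: L1-HIT | VC []
  [3] addr=0x49 blk=9 s=1: MISS | VC [15]
  [4] addr=0x7a blk=15 s=1: VC-HIT | VC [9]
  [5] addr=0x7e blk=15 s=1: L1-HIT | VC [9]
  [6] addr=0x6f blk=13 s=1: MISS | VC [9, 15]
  [7] addr=0x7b blk=15 s=1: VC-HIT | VC [9, 13]
  [8] addr=0x6d blk=13 s=1: VC-HIT | VC [9, 15]
  [9] addr=0x7d blk=15 s=1: VC-HIT | VC [9, 13]
  [10] addr=0x69 blk=13 s=1: VC-HIT | VC [9, 15]
  [11] addr=0x38 blk=7 s=1: MISS | VC [9, 15, 13]
  [12] addr=0x4c blk=9 s=1: VC-HIT | VC [7, 15, 13]
  [13] addr=0x48 blk=9 s=1: L1-HIT | VC [7, 15, 13]
  [14] addr=0x6b blk=13 s=1: VC-HIT | VC [7, 15, 9]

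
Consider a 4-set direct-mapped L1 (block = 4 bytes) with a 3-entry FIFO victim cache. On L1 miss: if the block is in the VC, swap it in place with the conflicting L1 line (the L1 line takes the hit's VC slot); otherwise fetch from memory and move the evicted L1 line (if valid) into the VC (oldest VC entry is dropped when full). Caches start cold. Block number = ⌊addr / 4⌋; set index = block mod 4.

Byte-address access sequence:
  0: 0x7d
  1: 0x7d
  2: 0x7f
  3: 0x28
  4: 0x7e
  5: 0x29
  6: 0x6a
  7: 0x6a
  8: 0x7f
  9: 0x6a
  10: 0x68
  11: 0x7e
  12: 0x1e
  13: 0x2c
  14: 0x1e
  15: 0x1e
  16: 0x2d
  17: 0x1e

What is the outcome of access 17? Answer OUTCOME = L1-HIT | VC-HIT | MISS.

  [0] addr=0x7d blk=31 s=3: MISS | VC []
  [1] addr=0x7d blk=31 s=3: L1-HIT | VC []
  [2] addr=0x7f blk=31 s=3: L1-HIT | VC []
  [3] addr=0x28 blk=10 s=2: MISS | VC []
  [4] addr=0x7e blk=31 s=3: L1-HIT | VC []
  [5] addr=0x29 blk=10 s=2: L1-HIT | VC []
  [6] addr=0x6a blk=26 s=2: MISS | VC [10]
  [7] addr=0x6a blk=26 s=2: L1-HIT | VC [10]
  [8] addr=0x7f blk=31 s=3: L1-HIT | VC [10]
  [9] addr=0x6a blk=26 s=2: L1-HIT | VC [10]
  [10] addr=0x68 blk=26 s=2: L1-HIT | VC [10]
  [11] addr=0x7e blk=31 s=3: L1-HIT | VC [10]
  [12] addr=0x1e blk=7 s=3: MISS | VC [10, 31]
  [13] addr=0x2c blk=11 s=3: MISS | VC [10, 31, 7]
  [14] addr=0x1e blk=7 s=3: VC-HIT | VC [10, 31, 11]
  [15] addr=0x1e blk=7 s=3: L1-HIT | VC [10, 31, 11]
  [16] addr=0x2d blk=11 s=3: VC-HIT | VC [10, 31, 7]
  [17] addr=0x1e blk=7 s=3: VC-HIT | VC [10, 31, 11]

OUTCOME = VC-HIT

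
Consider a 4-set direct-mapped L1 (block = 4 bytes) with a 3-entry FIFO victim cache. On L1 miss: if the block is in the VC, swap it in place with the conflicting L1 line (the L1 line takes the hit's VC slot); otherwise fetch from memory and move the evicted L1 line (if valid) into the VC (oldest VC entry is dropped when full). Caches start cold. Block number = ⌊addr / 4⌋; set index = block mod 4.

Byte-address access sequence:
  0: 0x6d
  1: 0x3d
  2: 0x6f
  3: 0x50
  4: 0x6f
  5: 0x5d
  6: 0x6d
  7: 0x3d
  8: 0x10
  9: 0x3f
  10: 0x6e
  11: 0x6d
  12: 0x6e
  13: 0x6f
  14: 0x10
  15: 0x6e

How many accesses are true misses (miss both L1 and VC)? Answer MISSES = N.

MISSES = 5

  [0] addr=0x6d blk=27 s=3: MISS | VC []
  [1] addr=0x3d blk=15 s=3: MISS | VC [27]
  [2] addr=0x6f blk=27 s=3: VC-HIT | VC [15]
  [3] addr=0x50 blk=20 s=0: MISS | VC [15]
  [4] addr=0x6f blk=27 s=3: L1-HIT | VC [15]
  [5] addr=0x5d blk=23 s=3: MISS | VC [15, 27]
  [6] addr=0x6d blk=27 s=3: VC-HIT | VC [15, 23]
  [7] addr=0x3d blk=15 s=3: VC-HIT | VC [27, 23]
  [8] addr=0x10 blk=4 s=0: MISS | VC [27, 23, 20]
  [9] addr=0x3f blk=15 s=3: L1-HIT | VC [27, 23, 20]
  [10] addr=0x6e blk=27 s=3: VC-HIT | VC [15, 23, 20]
  [11] addr=0x6d blk=27 s=3: L1-HIT | VC [15, 23, 20]
  [12] addr=0x6e blk=27 s=3: L1-HIT | VC [15, 23, 20]
  [13] addr=0x6f blk=27 s=3: L1-HIT | VC [15, 23, 20]
  [14] addr=0x10 blk=4 s=0: L1-HIT | VC [15, 23, 20]
  [15] addr=0x6e blk=27 s=3: L1-HIT | VC [15, 23, 20]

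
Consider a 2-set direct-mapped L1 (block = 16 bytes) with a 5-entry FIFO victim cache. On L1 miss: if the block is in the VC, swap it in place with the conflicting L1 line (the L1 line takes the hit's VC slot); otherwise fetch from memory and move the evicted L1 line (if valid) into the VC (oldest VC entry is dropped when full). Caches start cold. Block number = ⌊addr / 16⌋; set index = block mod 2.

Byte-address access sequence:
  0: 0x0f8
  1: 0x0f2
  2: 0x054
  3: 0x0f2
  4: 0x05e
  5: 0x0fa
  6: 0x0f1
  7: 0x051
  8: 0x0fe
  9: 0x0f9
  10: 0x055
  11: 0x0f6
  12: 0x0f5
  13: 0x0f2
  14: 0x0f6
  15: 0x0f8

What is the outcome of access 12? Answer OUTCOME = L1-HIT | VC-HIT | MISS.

OUTCOME = L1-HIT

  [0] addr=0xf8 blk=15 s=1: MISS | VC []
  [1] addr=0xf2 blk=15 s=1: L1-HIT | VC []
  [2] addr=0x54 blk=5 s=1: MISS | VC [15]
  [3] addr=0xf2 blk=15 s=1: VC-HIT | VC [5]
  [4] addr=0x5e blk=5 s=1: VC-HIT | VC [15]
  [5] addr=0xfa blk=15 s=1: VC-HIT | VC [5]
  [6] addr=0xf1 blk=15 s=1: L1-HIT | VC [5]
  [7] addr=0x51 blk=5 s=1: VC-HIT | VC [15]
  [8] addr=0xfe blk=15 s=1: VC-HIT | VC [5]
  [9] addr=0xf9 blk=15 s=1: L1-HIT | VC [5]
  [10] addr=0x55 blk=5 s=1: VC-HIT | VC [15]
  [11] addr=0xf6 blk=15 s=1: VC-HIT | VC [5]
  [12] addr=0xf5 blk=15 s=1: L1-HIT | VC [5]
  [13] addr=0xf2 blk=15 s=1: L1-HIT | VC [5]
  [14] addr=0xf6 blk=15 s=1: L1-HIT | VC [5]
  [15] addr=0xf8 blk=15 s=1: L1-HIT | VC [5]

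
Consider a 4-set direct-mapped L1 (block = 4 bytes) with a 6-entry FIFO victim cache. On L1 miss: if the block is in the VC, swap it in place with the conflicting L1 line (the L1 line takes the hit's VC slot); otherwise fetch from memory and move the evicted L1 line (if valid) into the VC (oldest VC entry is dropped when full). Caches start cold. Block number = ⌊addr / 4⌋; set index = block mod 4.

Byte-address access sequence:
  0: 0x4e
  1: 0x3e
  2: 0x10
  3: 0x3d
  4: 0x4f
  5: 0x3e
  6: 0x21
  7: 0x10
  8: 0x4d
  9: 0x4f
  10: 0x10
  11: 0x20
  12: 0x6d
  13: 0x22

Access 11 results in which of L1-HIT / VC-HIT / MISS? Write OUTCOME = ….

#0 0x4e→b19/s3 MISS; vc=[]
#1 0x3e→b15/s3 MISS; vc=[19]
#2 0x10→b4/s0 MISS; vc=[19]
#3 0x3d→b15/s3 L1-HIT; vc=[19]
#4 0x4f→b19/s3 VC-HIT; vc=[15]
#5 0x3e→b15/s3 VC-HIT; vc=[19]
#6 0x21→b8/s0 MISS; vc=[19,4]
#7 0x10→b4/s0 VC-HIT; vc=[19,8]
#8 0x4d→b19/s3 VC-HIT; vc=[15,8]
#9 0x4f→b19/s3 L1-HIT; vc=[15,8]
#10 0x10→b4/s0 L1-HIT; vc=[15,8]
#11 0x20→b8/s0 VC-HIT; vc=[15,4]
#12 0x6d→b27/s3 MISS; vc=[15,4,19]
#13 0x22→b8/s0 L1-HIT; vc=[15,4,19]

OUTCOME = VC-HIT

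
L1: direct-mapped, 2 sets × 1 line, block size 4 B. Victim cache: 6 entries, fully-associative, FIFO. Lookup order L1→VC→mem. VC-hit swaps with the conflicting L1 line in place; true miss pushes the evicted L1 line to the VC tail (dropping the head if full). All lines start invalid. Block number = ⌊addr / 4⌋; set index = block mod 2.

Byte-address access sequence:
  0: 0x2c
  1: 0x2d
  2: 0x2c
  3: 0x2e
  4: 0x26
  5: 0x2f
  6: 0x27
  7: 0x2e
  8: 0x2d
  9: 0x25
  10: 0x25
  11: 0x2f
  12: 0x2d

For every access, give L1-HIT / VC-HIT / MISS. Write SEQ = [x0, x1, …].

SEQ = [MISS, L1-HIT, L1-HIT, L1-HIT, MISS, VC-HIT, VC-HIT, VC-HIT, L1-HIT, VC-HIT, L1-HIT, VC-HIT, L1-HIT]

  [0] addr=0x2c blk=11 s=1: MISS | VC []
  [1] addr=0x2d blk=11 s=1: L1-HIT | VC []
  [2] addr=0x2c blk=11 s=1: L1-HIT | VC []
  [3] addr=0x2e blk=11 s=1: L1-HIT | VC []
  [4] addr=0x26 blk=9 s=1: MISS | VC [11]
  [5] addr=0x2f blk=11 s=1: VC-HIT | VC [9]
  [6] addr=0x27 blk=9 s=1: VC-HIT | VC [11]
  [7] addr=0x2e blk=11 s=1: VC-HIT | VC [9]
  [8] addr=0x2d blk=11 s=1: L1-HIT | VC [9]
  [9] addr=0x25 blk=9 s=1: VC-HIT | VC [11]
  [10] addr=0x25 blk=9 s=1: L1-HIT | VC [11]
  [11] addr=0x2f blk=11 s=1: VC-HIT | VC [9]
  [12] addr=0x2d blk=11 s=1: L1-HIT | VC [9]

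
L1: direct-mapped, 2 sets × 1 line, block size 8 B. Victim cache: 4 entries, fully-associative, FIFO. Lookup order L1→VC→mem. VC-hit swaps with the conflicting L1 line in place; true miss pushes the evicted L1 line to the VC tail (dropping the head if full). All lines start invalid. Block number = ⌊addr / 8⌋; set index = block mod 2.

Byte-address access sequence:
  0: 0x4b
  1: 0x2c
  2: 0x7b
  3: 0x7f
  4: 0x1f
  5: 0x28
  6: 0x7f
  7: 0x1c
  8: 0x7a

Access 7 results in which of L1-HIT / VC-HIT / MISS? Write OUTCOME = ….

0: 0x4b (blk 9, set 1) → MISS  vc=[]
1: 0x2c (blk 5, set 1) → MISS  vc=[9]
2: 0x7b (blk 15, set 1) → MISS  vc=[9, 5]
3: 0x7f (blk 15, set 1) → L1-HIT  vc=[9, 5]
4: 0x1f (blk 3, set 1) → MISS  vc=[9, 5, 15]
5: 0x28 (blk 5, set 1) → VC-HIT  vc=[9, 3, 15]
6: 0x7f (blk 15, set 1) → VC-HIT  vc=[9, 3, 5]
7: 0x1c (blk 3, set 1) → VC-HIT  vc=[9, 15, 5]
8: 0x7a (blk 15, set 1) → VC-HIT  vc=[9, 3, 5]

OUTCOME = VC-HIT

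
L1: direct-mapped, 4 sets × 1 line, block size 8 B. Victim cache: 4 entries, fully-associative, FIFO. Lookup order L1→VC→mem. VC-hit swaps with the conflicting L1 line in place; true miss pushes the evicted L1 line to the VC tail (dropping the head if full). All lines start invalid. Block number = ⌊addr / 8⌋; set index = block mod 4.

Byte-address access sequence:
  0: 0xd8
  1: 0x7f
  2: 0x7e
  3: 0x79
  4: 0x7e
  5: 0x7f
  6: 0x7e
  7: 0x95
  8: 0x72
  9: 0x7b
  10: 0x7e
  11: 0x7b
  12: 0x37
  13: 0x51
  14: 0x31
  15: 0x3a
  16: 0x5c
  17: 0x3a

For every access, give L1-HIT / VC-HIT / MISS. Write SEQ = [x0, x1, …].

  [0] addr=0xd8 blk=27 s=3: MISS | VC []
  [1] addr=0x7f blk=15 s=3: MISS | VC [27]
  [2] addr=0x7e blk=15 s=3: L1-HIT | VC [27]
  [3] addr=0x79 blk=15 s=3: L1-HIT | VC [27]
  [4] addr=0x7e blk=15 s=3: L1-HIT | VC [27]
  [5] addr=0x7f blk=15 s=3: L1-HIT | VC [27]
  [6] addr=0x7e blk=15 s=3: L1-HIT | VC [27]
  [7] addr=0x95 blk=18 s=2: MISS | VC [27]
  [8] addr=0x72 blk=14 s=2: MISS | VC [27, 18]
  [9] addr=0x7b blk=15 s=3: L1-HIT | VC [27, 18]
  [10] addr=0x7e blk=15 s=3: L1-HIT | VC [27, 18]
  [11] addr=0x7b blk=15 s=3: L1-HIT | VC [27, 18]
  [12] addr=0x37 blk=6 s=2: MISS | VC [27, 18, 14]
  [13] addr=0x51 blk=10 s=2: MISS | VC [27, 18, 14, 6]
  [14] addr=0x31 blk=6 s=2: VC-HIT | VC [27, 18, 14, 10]
  [15] addr=0x3a blk=7 s=3: MISS | VC [18, 14, 10, 15]
  [16] addr=0x5c blk=11 s=3: MISS | VC [14, 10, 15, 7]
  [17] addr=0x3a blk=7 s=3: VC-HIT | VC [14, 10, 15, 11]

SEQ = [MISS, MISS, L1-HIT, L1-HIT, L1-HIT, L1-HIT, L1-HIT, MISS, MISS, L1-HIT, L1-HIT, L1-HIT, MISS, MISS, VC-HIT, MISS, MISS, VC-HIT]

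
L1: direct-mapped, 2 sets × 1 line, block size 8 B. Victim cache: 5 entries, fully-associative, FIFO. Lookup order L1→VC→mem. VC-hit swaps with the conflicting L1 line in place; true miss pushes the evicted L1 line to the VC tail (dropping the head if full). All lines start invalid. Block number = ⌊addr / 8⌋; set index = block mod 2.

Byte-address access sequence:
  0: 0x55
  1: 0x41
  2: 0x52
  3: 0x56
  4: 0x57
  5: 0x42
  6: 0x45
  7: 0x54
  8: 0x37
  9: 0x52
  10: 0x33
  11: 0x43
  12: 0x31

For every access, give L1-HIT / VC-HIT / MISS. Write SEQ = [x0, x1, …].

#0 0x55→b10/s0 MISS; vc=[]
#1 0x41→b8/s0 MISS; vc=[10]
#2 0x52→b10/s0 VC-HIT; vc=[8]
#3 0x56→b10/s0 L1-HIT; vc=[8]
#4 0x57→b10/s0 L1-HIT; vc=[8]
#5 0x42→b8/s0 VC-HIT; vc=[10]
#6 0x45→b8/s0 L1-HIT; vc=[10]
#7 0x54→b10/s0 VC-HIT; vc=[8]
#8 0x37→b6/s0 MISS; vc=[8,10]
#9 0x52→b10/s0 VC-HIT; vc=[8,6]
#10 0x33→b6/s0 VC-HIT; vc=[8,10]
#11 0x43→b8/s0 VC-HIT; vc=[6,10]
#12 0x31→b6/s0 VC-HIT; vc=[8,10]

SEQ = [MISS, MISS, VC-HIT, L1-HIT, L1-HIT, VC-HIT, L1-HIT, VC-HIT, MISS, VC-HIT, VC-HIT, VC-HIT, VC-HIT]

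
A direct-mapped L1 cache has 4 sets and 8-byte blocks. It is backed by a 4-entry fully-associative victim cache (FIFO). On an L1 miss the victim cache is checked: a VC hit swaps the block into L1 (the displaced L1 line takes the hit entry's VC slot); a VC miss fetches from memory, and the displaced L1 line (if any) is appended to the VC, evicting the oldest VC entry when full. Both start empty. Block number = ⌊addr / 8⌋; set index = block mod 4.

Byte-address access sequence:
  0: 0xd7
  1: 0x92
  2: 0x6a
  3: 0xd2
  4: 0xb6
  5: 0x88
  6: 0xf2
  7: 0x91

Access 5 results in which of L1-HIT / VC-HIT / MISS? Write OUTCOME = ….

OUTCOME = MISS

#0 0xd7→b26/s2 MISS; vc=[]
#1 0x92→b18/s2 MISS; vc=[26]
#2 0x6a→b13/s1 MISS; vc=[26]
#3 0xd2→b26/s2 VC-HIT; vc=[18]
#4 0xb6→b22/s2 MISS; vc=[18,26]
#5 0x88→b17/s1 MISS; vc=[18,26,13]
#6 0xf2→b30/s2 MISS; vc=[18,26,13,22]
#7 0x91→b18/s2 VC-HIT; vc=[30,26,13,22]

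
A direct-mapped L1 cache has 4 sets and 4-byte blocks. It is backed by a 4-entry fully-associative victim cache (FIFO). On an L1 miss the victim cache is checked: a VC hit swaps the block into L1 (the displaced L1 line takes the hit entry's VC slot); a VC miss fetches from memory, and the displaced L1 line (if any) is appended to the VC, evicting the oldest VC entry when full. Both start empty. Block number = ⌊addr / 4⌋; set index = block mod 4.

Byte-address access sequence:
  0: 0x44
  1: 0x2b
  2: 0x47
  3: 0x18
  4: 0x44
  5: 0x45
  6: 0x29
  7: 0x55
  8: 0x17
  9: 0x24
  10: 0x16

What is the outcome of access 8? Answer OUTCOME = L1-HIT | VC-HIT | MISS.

OUTCOME = MISS

  [0] addr=0x44 blk=17 s=1: MISS | VC []
  [1] addr=0x2b blk=10 s=2: MISS | VC []
  [2] addr=0x47 blk=17 s=1: L1-HIT | VC []
  [3] addr=0x18 blk=6 s=2: MISS | VC [10]
  [4] addr=0x44 blk=17 s=1: L1-HIT | VC [10]
  [5] addr=0x45 blk=17 s=1: L1-HIT | VC [10]
  [6] addr=0x29 blk=10 s=2: VC-HIT | VC [6]
  [7] addr=0x55 blk=21 s=1: MISS | VC [6, 17]
  [8] addr=0x17 blk=5 s=1: MISS | VC [6, 17, 21]
  [9] addr=0x24 blk=9 s=1: MISS | VC [6, 17, 21, 5]
  [10] addr=0x16 blk=5 s=1: VC-HIT | VC [6, 17, 21, 9]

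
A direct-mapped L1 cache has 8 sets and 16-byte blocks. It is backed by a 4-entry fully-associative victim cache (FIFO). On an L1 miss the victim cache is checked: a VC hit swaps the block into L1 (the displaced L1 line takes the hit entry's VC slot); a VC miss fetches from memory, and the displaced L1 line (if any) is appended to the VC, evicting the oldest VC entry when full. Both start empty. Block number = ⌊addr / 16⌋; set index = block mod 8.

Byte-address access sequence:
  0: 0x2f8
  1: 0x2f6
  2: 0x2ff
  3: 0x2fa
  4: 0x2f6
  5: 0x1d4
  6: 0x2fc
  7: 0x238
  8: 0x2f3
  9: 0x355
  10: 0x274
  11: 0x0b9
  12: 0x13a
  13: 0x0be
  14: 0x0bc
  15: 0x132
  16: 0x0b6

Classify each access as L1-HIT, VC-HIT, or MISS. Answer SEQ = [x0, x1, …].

0: 0x2f8 (blk 47, set 7) → MISS  vc=[]
1: 0x2f6 (blk 47, set 7) → L1-HIT  vc=[]
2: 0x2ff (blk 47, set 7) → L1-HIT  vc=[]
3: 0x2fa (blk 47, set 7) → L1-HIT  vc=[]
4: 0x2f6 (blk 47, set 7) → L1-HIT  vc=[]
5: 0x1d4 (blk 29, set 5) → MISS  vc=[]
6: 0x2fc (blk 47, set 7) → L1-HIT  vc=[]
7: 0x238 (blk 35, set 3) → MISS  vc=[]
8: 0x2f3 (blk 47, set 7) → L1-HIT  vc=[]
9: 0x355 (blk 53, set 5) → MISS  vc=[29]
10: 0x274 (blk 39, set 7) → MISS  vc=[29, 47]
11: 0xb9 (blk 11, set 3) → MISS  vc=[29, 47, 35]
12: 0x13a (blk 19, set 3) → MISS  vc=[29, 47, 35, 11]
13: 0xbe (blk 11, set 3) → VC-HIT  vc=[29, 47, 35, 19]
14: 0xbc (blk 11, set 3) → L1-HIT  vc=[29, 47, 35, 19]
15: 0x132 (blk 19, set 3) → VC-HIT  vc=[29, 47, 35, 11]
16: 0xb6 (blk 11, set 3) → VC-HIT  vc=[29, 47, 35, 19]

SEQ = [MISS, L1-HIT, L1-HIT, L1-HIT, L1-HIT, MISS, L1-HIT, MISS, L1-HIT, MISS, MISS, MISS, MISS, VC-HIT, L1-HIT, VC-HIT, VC-HIT]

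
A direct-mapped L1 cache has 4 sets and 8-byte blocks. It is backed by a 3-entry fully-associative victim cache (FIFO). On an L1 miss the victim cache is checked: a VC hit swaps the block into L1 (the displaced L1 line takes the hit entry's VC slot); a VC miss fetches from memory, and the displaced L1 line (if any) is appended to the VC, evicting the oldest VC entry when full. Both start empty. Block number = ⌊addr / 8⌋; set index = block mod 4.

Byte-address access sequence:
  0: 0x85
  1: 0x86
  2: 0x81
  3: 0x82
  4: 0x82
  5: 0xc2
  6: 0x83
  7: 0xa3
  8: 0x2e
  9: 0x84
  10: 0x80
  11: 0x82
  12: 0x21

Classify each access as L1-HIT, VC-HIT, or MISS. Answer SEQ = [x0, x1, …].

0: 0x85 (blk 16, set 0) → MISS  vc=[]
1: 0x86 (blk 16, set 0) → L1-HIT  vc=[]
2: 0x81 (blk 16, set 0) → L1-HIT  vc=[]
3: 0x82 (blk 16, set 0) → L1-HIT  vc=[]
4: 0x82 (blk 16, set 0) → L1-HIT  vc=[]
5: 0xc2 (blk 24, set 0) → MISS  vc=[16]
6: 0x83 (blk 16, set 0) → VC-HIT  vc=[24]
7: 0xa3 (blk 20, set 0) → MISS  vc=[24, 16]
8: 0x2e (blk 5, set 1) → MISS  vc=[24, 16]
9: 0x84 (blk 16, set 0) → VC-HIT  vc=[24, 20]
10: 0x80 (blk 16, set 0) → L1-HIT  vc=[24, 20]
11: 0x82 (blk 16, set 0) → L1-HIT  vc=[24, 20]
12: 0x21 (blk 4, set 0) → MISS  vc=[24, 20, 16]

SEQ = [MISS, L1-HIT, L1-HIT, L1-HIT, L1-HIT, MISS, VC-HIT, MISS, MISS, VC-HIT, L1-HIT, L1-HIT, MISS]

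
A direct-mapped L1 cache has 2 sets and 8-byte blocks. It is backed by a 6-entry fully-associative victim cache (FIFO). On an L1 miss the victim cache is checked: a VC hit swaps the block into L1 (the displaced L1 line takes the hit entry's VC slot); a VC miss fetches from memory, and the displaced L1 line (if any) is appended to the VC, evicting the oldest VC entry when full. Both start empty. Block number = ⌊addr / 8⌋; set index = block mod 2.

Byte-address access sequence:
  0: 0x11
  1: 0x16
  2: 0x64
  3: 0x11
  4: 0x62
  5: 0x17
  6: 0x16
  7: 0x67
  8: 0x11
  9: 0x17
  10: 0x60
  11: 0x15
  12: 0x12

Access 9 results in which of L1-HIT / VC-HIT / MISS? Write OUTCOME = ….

OUTCOME = L1-HIT

0: 0x11 (blk 2, set 0) → MISS  vc=[]
1: 0x16 (blk 2, set 0) → L1-HIT  vc=[]
2: 0x64 (blk 12, set 0) → MISS  vc=[2]
3: 0x11 (blk 2, set 0) → VC-HIT  vc=[12]
4: 0x62 (blk 12, set 0) → VC-HIT  vc=[2]
5: 0x17 (blk 2, set 0) → VC-HIT  vc=[12]
6: 0x16 (blk 2, set 0) → L1-HIT  vc=[12]
7: 0x67 (blk 12, set 0) → VC-HIT  vc=[2]
8: 0x11 (blk 2, set 0) → VC-HIT  vc=[12]
9: 0x17 (blk 2, set 0) → L1-HIT  vc=[12]
10: 0x60 (blk 12, set 0) → VC-HIT  vc=[2]
11: 0x15 (blk 2, set 0) → VC-HIT  vc=[12]
12: 0x12 (blk 2, set 0) → L1-HIT  vc=[12]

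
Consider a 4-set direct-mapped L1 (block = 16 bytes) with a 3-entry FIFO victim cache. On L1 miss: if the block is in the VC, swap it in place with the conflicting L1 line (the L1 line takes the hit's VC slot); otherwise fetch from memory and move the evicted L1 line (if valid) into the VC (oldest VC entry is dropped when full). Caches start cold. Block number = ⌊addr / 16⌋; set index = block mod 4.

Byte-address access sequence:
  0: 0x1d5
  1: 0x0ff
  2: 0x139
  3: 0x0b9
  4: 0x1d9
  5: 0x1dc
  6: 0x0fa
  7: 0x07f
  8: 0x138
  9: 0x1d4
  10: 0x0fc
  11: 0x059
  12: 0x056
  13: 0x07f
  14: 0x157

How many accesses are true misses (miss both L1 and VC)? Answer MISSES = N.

MISSES = 7

0: 0x1d5 (blk 29, set 1) → MISS  vc=[]
1: 0xff (blk 15, set 3) → MISS  vc=[]
2: 0x139 (blk 19, set 3) → MISS  vc=[15]
3: 0xb9 (blk 11, set 3) → MISS  vc=[15, 19]
4: 0x1d9 (blk 29, set 1) → L1-HIT  vc=[15, 19]
5: 0x1dc (blk 29, set 1) → L1-HIT  vc=[15, 19]
6: 0xfa (blk 15, set 3) → VC-HIT  vc=[11, 19]
7: 0x7f (blk 7, set 3) → MISS  vc=[11, 19, 15]
8: 0x138 (blk 19, set 3) → VC-HIT  vc=[11, 7, 15]
9: 0x1d4 (blk 29, set 1) → L1-HIT  vc=[11, 7, 15]
10: 0xfc (blk 15, set 3) → VC-HIT  vc=[11, 7, 19]
11: 0x59 (blk 5, set 1) → MISS  vc=[7, 19, 29]
12: 0x56 (blk 5, set 1) → L1-HIT  vc=[7, 19, 29]
13: 0x7f (blk 7, set 3) → VC-HIT  vc=[15, 19, 29]
14: 0x157 (blk 21, set 1) → MISS  vc=[19, 29, 5]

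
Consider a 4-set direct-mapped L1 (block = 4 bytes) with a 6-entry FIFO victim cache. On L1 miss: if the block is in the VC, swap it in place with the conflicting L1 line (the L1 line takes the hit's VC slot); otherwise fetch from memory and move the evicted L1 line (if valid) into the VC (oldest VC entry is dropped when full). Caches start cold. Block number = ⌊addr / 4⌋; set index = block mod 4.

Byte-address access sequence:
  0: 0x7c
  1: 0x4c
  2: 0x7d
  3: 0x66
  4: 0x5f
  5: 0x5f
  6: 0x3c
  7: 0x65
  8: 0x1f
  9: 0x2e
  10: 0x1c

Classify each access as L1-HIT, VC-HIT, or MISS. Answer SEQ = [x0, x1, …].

SEQ = [MISS, MISS, VC-HIT, MISS, MISS, L1-HIT, MISS, L1-HIT, MISS, MISS, VC-HIT]

0: 0x7c (blk 31, set 3) → MISS  vc=[]
1: 0x4c (blk 19, set 3) → MISS  vc=[31]
2: 0x7d (blk 31, set 3) → VC-HIT  vc=[19]
3: 0x66 (blk 25, set 1) → MISS  vc=[19]
4: 0x5f (blk 23, set 3) → MISS  vc=[19, 31]
5: 0x5f (blk 23, set 3) → L1-HIT  vc=[19, 31]
6: 0x3c (blk 15, set 3) → MISS  vc=[19, 31, 23]
7: 0x65 (blk 25, set 1) → L1-HIT  vc=[19, 31, 23]
8: 0x1f (blk 7, set 3) → MISS  vc=[19, 31, 23, 15]
9: 0x2e (blk 11, set 3) → MISS  vc=[19, 31, 23, 15, 7]
10: 0x1c (blk 7, set 3) → VC-HIT  vc=[19, 31, 23, 15, 11]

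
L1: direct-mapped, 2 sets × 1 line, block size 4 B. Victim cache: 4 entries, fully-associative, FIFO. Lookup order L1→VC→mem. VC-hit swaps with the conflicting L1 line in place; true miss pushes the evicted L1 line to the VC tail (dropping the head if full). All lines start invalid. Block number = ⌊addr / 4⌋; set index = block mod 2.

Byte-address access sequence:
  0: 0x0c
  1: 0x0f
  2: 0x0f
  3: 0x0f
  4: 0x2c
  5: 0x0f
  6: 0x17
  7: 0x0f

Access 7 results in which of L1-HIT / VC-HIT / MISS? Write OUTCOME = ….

OUTCOME = VC-HIT

#0 0xc→b3/s1 MISS; vc=[]
#1 0xf→b3/s1 L1-HIT; vc=[]
#2 0xf→b3/s1 L1-HIT; vc=[]
#3 0xf→b3/s1 L1-HIT; vc=[]
#4 0x2c→b11/s1 MISS; vc=[3]
#5 0xf→b3/s1 VC-HIT; vc=[11]
#6 0x17→b5/s1 MISS; vc=[11,3]
#7 0xf→b3/s1 VC-HIT; vc=[11,5]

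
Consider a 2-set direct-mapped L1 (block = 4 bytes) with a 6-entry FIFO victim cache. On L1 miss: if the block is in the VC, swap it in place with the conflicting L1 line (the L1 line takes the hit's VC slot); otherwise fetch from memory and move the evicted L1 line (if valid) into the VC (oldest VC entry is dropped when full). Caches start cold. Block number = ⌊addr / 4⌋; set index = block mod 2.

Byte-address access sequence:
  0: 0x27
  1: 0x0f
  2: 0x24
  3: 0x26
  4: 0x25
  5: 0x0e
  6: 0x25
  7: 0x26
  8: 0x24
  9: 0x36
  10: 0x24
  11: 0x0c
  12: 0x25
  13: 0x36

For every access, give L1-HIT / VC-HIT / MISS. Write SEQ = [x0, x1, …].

SEQ = [MISS, MISS, VC-HIT, L1-HIT, L1-HIT, VC-HIT, VC-HIT, L1-HIT, L1-HIT, MISS, VC-HIT, VC-HIT, VC-HIT, VC-HIT]

0: 0x27 (blk 9, set 1) → MISS  vc=[]
1: 0xf (blk 3, set 1) → MISS  vc=[9]
2: 0x24 (blk 9, set 1) → VC-HIT  vc=[3]
3: 0x26 (blk 9, set 1) → L1-HIT  vc=[3]
4: 0x25 (blk 9, set 1) → L1-HIT  vc=[3]
5: 0xe (blk 3, set 1) → VC-HIT  vc=[9]
6: 0x25 (blk 9, set 1) → VC-HIT  vc=[3]
7: 0x26 (blk 9, set 1) → L1-HIT  vc=[3]
8: 0x24 (blk 9, set 1) → L1-HIT  vc=[3]
9: 0x36 (blk 13, set 1) → MISS  vc=[3, 9]
10: 0x24 (blk 9, set 1) → VC-HIT  vc=[3, 13]
11: 0xc (blk 3, set 1) → VC-HIT  vc=[9, 13]
12: 0x25 (blk 9, set 1) → VC-HIT  vc=[3, 13]
13: 0x36 (blk 13, set 1) → VC-HIT  vc=[3, 9]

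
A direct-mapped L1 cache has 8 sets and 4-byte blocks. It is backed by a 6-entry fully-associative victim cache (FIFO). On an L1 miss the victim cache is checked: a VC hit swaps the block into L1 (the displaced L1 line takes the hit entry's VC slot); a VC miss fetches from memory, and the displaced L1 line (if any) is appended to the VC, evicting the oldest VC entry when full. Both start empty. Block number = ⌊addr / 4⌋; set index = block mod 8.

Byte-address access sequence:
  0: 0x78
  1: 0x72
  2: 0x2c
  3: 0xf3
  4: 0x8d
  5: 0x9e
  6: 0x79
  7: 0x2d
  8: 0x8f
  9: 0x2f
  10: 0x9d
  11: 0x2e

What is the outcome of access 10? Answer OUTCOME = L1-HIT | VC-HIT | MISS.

OUTCOME = L1-HIT

#0 0x78→b30/s6 MISS; vc=[]
#1 0x72→b28/s4 MISS; vc=[]
#2 0x2c→b11/s3 MISS; vc=[]
#3 0xf3→b60/s4 MISS; vc=[28]
#4 0x8d→b35/s3 MISS; vc=[28,11]
#5 0x9e→b39/s7 MISS; vc=[28,11]
#6 0x79→b30/s6 L1-HIT; vc=[28,11]
#7 0x2d→b11/s3 VC-HIT; vc=[28,35]
#8 0x8f→b35/s3 VC-HIT; vc=[28,11]
#9 0x2f→b11/s3 VC-HIT; vc=[28,35]
#10 0x9d→b39/s7 L1-HIT; vc=[28,35]
#11 0x2e→b11/s3 L1-HIT; vc=[28,35]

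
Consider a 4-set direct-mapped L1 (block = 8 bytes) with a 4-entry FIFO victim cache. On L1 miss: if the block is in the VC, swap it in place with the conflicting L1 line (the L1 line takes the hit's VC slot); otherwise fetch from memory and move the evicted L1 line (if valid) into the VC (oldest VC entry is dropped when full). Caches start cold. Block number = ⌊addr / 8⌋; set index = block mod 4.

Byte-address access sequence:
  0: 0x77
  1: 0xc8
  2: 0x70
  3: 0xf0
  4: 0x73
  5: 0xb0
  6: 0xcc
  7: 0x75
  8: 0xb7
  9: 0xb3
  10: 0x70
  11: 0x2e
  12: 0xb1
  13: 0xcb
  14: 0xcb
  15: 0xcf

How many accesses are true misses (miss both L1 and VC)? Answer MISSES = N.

MISSES = 5

0: 0x77 (blk 14, set 2) → MISS  vc=[]
1: 0xc8 (blk 25, set 1) → MISS  vc=[]
2: 0x70 (blk 14, set 2) → L1-HIT  vc=[]
3: 0xf0 (blk 30, set 2) → MISS  vc=[14]
4: 0x73 (blk 14, set 2) → VC-HIT  vc=[30]
5: 0xb0 (blk 22, set 2) → MISS  vc=[30, 14]
6: 0xcc (blk 25, set 1) → L1-HIT  vc=[30, 14]
7: 0x75 (blk 14, set 2) → VC-HIT  vc=[30, 22]
8: 0xb7 (blk 22, set 2) → VC-HIT  vc=[30, 14]
9: 0xb3 (blk 22, set 2) → L1-HIT  vc=[30, 14]
10: 0x70 (blk 14, set 2) → VC-HIT  vc=[30, 22]
11: 0x2e (blk 5, set 1) → MISS  vc=[30, 22, 25]
12: 0xb1 (blk 22, set 2) → VC-HIT  vc=[30, 14, 25]
13: 0xcb (blk 25, set 1) → VC-HIT  vc=[30, 14, 5]
14: 0xcb (blk 25, set 1) → L1-HIT  vc=[30, 14, 5]
15: 0xcf (blk 25, set 1) → L1-HIT  vc=[30, 14, 5]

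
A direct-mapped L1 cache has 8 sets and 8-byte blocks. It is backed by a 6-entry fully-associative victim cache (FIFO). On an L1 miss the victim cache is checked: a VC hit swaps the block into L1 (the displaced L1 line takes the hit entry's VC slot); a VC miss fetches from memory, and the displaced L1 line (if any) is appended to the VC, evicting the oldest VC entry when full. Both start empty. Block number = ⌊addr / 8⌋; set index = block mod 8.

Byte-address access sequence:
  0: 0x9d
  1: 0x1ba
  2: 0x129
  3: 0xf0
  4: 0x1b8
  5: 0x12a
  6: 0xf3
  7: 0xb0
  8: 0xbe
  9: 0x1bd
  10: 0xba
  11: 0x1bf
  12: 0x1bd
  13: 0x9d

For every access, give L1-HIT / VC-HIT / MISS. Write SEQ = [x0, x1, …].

SEQ = [MISS, MISS, MISS, MISS, L1-HIT, L1-HIT, L1-HIT, MISS, MISS, VC-HIT, VC-HIT, VC-HIT, L1-HIT, L1-HIT]

  [0] addr=0x9d blk=19 s=3: MISS | VC []
  [1] addr=0x1ba blk=55 s=7: MISS | VC []
  [2] addr=0x129 blk=37 s=5: MISS | VC []
  [3] addr=0xf0 blk=30 s=6: MISS | VC []
  [4] addr=0x1b8 blk=55 s=7: L1-HIT | VC []
  [5] addr=0x12a blk=37 s=5: L1-HIT | VC []
  [6] addr=0xf3 blk=30 s=6: L1-HIT | VC []
  [7] addr=0xb0 blk=22 s=6: MISS | VC [30]
  [8] addr=0xbe blk=23 s=7: MISS | VC [30, 55]
  [9] addr=0x1bd blk=55 s=7: VC-HIT | VC [30, 23]
  [10] addr=0xba blk=23 s=7: VC-HIT | VC [30, 55]
  [11] addr=0x1bf blk=55 s=7: VC-HIT | VC [30, 23]
  [12] addr=0x1bd blk=55 s=7: L1-HIT | VC [30, 23]
  [13] addr=0x9d blk=19 s=3: L1-HIT | VC [30, 23]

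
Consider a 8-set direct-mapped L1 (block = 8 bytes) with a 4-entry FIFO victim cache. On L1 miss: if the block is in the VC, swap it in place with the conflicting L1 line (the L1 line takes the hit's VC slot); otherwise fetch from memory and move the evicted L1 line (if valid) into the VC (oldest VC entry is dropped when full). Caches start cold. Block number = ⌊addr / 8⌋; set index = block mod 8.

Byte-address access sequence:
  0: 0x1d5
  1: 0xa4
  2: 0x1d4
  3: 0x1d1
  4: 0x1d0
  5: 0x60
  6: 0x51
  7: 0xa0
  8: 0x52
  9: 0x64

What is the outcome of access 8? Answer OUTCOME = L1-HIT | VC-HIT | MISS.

0: 0x1d5 (blk 58, set 2) → MISS  vc=[]
1: 0xa4 (blk 20, set 4) → MISS  vc=[]
2: 0x1d4 (blk 58, set 2) → L1-HIT  vc=[]
3: 0x1d1 (blk 58, set 2) → L1-HIT  vc=[]
4: 0x1d0 (blk 58, set 2) → L1-HIT  vc=[]
5: 0x60 (blk 12, set 4) → MISS  vc=[20]
6: 0x51 (blk 10, set 2) → MISS  vc=[20, 58]
7: 0xa0 (blk 20, set 4) → VC-HIT  vc=[12, 58]
8: 0x52 (blk 10, set 2) → L1-HIT  vc=[12, 58]
9: 0x64 (blk 12, set 4) → VC-HIT  vc=[20, 58]

OUTCOME = L1-HIT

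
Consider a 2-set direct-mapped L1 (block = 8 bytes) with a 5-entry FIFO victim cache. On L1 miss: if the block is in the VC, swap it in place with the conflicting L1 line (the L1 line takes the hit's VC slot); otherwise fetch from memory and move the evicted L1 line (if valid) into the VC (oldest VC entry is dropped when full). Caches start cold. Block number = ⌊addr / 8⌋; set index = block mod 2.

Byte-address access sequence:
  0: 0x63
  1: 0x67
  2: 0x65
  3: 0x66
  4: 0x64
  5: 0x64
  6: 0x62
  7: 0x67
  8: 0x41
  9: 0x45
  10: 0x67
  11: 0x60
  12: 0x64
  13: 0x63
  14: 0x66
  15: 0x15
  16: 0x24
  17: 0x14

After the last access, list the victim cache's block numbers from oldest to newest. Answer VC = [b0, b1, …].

VC = [8, 12, 4]

#0 0x63→b12/s0 MISS; vc=[]
#1 0x67→b12/s0 L1-HIT; vc=[]
#2 0x65→b12/s0 L1-HIT; vc=[]
#3 0x66→b12/s0 L1-HIT; vc=[]
#4 0x64→b12/s0 L1-HIT; vc=[]
#5 0x64→b12/s0 L1-HIT; vc=[]
#6 0x62→b12/s0 L1-HIT; vc=[]
#7 0x67→b12/s0 L1-HIT; vc=[]
#8 0x41→b8/s0 MISS; vc=[12]
#9 0x45→b8/s0 L1-HIT; vc=[12]
#10 0x67→b12/s0 VC-HIT; vc=[8]
#11 0x60→b12/s0 L1-HIT; vc=[8]
#12 0x64→b12/s0 L1-HIT; vc=[8]
#13 0x63→b12/s0 L1-HIT; vc=[8]
#14 0x66→b12/s0 L1-HIT; vc=[8]
#15 0x15→b2/s0 MISS; vc=[8,12]
#16 0x24→b4/s0 MISS; vc=[8,12,2]
#17 0x14→b2/s0 VC-HIT; vc=[8,12,4]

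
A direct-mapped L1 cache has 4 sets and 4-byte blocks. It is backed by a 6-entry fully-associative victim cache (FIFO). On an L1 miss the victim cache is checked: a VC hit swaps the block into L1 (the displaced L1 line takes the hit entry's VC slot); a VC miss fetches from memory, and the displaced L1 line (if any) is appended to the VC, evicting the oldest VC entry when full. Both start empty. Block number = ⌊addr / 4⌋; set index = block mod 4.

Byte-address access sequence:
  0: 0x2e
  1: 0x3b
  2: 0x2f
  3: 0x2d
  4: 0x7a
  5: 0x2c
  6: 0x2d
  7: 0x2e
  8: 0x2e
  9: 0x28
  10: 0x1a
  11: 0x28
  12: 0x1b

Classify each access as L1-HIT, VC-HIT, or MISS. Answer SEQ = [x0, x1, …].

#0 0x2e→b11/s3 MISS; vc=[]
#1 0x3b→b14/s2 MISS; vc=[]
#2 0x2f→b11/s3 L1-HIT; vc=[]
#3 0x2d→b11/s3 L1-HIT; vc=[]
#4 0x7a→b30/s2 MISS; vc=[14]
#5 0x2c→b11/s3 L1-HIT; vc=[14]
#6 0x2d→b11/s3 L1-HIT; vc=[14]
#7 0x2e→b11/s3 L1-HIT; vc=[14]
#8 0x2e→b11/s3 L1-HIT; vc=[14]
#9 0x28→b10/s2 MISS; vc=[14,30]
#10 0x1a→b6/s2 MISS; vc=[14,30,10]
#11 0x28→b10/s2 VC-HIT; vc=[14,30,6]
#12 0x1b→b6/s2 VC-HIT; vc=[14,30,10]

SEQ = [MISS, MISS, L1-HIT, L1-HIT, MISS, L1-HIT, L1-HIT, L1-HIT, L1-HIT, MISS, MISS, VC-HIT, VC-HIT]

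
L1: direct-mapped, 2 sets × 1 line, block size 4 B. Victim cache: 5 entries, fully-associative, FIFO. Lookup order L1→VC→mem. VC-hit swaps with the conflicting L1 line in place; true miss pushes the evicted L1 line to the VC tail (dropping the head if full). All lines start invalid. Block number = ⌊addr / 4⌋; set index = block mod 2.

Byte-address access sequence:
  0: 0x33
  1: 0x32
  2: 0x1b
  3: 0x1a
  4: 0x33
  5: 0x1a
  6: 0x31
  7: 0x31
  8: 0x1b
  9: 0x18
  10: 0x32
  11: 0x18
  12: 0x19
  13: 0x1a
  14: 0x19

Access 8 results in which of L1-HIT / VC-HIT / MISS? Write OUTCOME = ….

#0 0x33→b12/s0 MISS; vc=[]
#1 0x32→b12/s0 L1-HIT; vc=[]
#2 0x1b→b6/s0 MISS; vc=[12]
#3 0x1a→b6/s0 L1-HIT; vc=[12]
#4 0x33→b12/s0 VC-HIT; vc=[6]
#5 0x1a→b6/s0 VC-HIT; vc=[12]
#6 0x31→b12/s0 VC-HIT; vc=[6]
#7 0x31→b12/s0 L1-HIT; vc=[6]
#8 0x1b→b6/s0 VC-HIT; vc=[12]
#9 0x18→b6/s0 L1-HIT; vc=[12]
#10 0x32→b12/s0 VC-HIT; vc=[6]
#11 0x18→b6/s0 VC-HIT; vc=[12]
#12 0x19→b6/s0 L1-HIT; vc=[12]
#13 0x1a→b6/s0 L1-HIT; vc=[12]
#14 0x19→b6/s0 L1-HIT; vc=[12]

OUTCOME = VC-HIT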